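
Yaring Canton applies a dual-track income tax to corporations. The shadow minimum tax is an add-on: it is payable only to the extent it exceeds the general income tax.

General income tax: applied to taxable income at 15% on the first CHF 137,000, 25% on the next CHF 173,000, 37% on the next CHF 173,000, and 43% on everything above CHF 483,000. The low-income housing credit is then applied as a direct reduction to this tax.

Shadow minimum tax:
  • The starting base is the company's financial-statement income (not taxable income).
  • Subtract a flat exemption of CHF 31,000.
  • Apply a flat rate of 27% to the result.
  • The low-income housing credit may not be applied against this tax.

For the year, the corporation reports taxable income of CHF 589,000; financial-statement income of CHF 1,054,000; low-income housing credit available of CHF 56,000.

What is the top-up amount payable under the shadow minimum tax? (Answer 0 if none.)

CHF 158,820

Shadow minimum tax:
  Base (financial-statement income): CHF 1,054,000
  Less exemption CHF 31,000 → base CHF 1,023,000
  CHF 1,023,000 × 27% = CHF 276,210

General income tax:
  CHF 137,000 × 15% = CHF 20,550
  CHF 173,000 × 25% = CHF 43,250
  CHF 173,000 × 37% = CHF 64,010
  CHF 106,000 × 43% = CHF 45,580
  → CHF 173,390
  Less low-income housing credit CHF 56,000 → CHF 117,390

Excess of shadow minimum tax over general income tax: CHF 276,210 − CHF 117,390 = CHF 158,820.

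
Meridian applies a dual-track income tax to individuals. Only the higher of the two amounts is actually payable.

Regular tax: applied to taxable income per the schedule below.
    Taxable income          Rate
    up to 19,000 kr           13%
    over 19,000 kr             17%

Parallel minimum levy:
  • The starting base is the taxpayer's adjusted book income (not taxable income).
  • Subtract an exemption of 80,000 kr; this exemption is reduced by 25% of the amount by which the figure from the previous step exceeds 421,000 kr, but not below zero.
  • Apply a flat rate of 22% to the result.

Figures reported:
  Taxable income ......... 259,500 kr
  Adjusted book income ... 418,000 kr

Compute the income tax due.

74,360 kr

Parallel minimum levy:
  Base (adjusted book income): 418,000 kr
  Exemption: 418,000 kr ≤ 421,000 kr, so full 80,000 kr applies
  Base: 418,000 kr − 80,000 kr = 338,000 kr
  338,000 kr × 22% = 74,360 kr

Regular tax:
  19,000 kr × 13% = 2,470 kr
  240,500 kr × 17% = 40,885 kr
  → 43,355 kr

74,360 kr > 43,355 kr, so the parallel minimum levy is the binding amount.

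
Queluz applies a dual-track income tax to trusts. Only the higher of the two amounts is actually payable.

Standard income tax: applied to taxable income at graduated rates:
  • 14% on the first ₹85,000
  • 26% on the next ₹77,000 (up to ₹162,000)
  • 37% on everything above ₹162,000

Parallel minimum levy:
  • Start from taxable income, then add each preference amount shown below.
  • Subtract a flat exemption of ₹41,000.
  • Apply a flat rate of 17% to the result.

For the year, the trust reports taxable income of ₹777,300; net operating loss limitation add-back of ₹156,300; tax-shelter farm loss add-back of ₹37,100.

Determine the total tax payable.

₹259,581

Standard income tax:
  ₹85,000 × 14% = ₹11,900
  ₹77,000 × 26% = ₹20,020
  ₹615,300 × 37% = ₹227,661
  → ₹259,581

Parallel minimum levy:
  Adjusted income: ₹777,300 + ₹156,300 + ₹37,100 = ₹970,700
  Less exemption ₹41,000 → base ₹929,700
  ₹929,700 × 17% = ₹158,049

₹259,581 > ₹158,049, so the standard income tax governs.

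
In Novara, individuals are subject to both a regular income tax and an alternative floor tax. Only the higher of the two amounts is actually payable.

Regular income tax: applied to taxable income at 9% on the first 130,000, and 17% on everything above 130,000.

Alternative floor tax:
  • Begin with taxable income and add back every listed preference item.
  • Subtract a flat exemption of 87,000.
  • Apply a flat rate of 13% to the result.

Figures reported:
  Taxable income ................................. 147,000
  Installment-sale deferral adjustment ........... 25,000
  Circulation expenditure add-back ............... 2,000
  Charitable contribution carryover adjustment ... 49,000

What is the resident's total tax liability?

17,680

Regular income tax:
  130,000 × 9% = 11,700
  17,000 × 17% = 2,890
  → 14,590

Alternative floor tax:
  Adjusted income: 147,000 + 25,000 + 2,000 + 49,000 = 223,000
  Less exemption 87,000 → base 136,000
  136,000 × 13% = 17,680

17,680 > 14,590, so the alternative floor tax is the binding amount.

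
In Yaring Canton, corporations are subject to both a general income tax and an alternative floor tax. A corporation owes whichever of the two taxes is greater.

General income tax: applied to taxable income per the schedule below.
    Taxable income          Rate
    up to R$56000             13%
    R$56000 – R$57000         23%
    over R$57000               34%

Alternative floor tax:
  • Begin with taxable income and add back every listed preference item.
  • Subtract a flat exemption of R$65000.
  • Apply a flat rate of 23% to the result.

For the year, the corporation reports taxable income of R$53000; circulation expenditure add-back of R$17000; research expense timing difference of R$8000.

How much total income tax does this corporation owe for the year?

General income tax:
  R$53000 × 13% = R$6890

Alternative floor tax:
  Adjusted income: R$53000 + R$17000 + R$8000 = R$78000
  Less exemption R$65000 → base R$13000
  R$13000 × 23% = R$2990

R$6890 > R$2990, so the general income tax governs.

R$6890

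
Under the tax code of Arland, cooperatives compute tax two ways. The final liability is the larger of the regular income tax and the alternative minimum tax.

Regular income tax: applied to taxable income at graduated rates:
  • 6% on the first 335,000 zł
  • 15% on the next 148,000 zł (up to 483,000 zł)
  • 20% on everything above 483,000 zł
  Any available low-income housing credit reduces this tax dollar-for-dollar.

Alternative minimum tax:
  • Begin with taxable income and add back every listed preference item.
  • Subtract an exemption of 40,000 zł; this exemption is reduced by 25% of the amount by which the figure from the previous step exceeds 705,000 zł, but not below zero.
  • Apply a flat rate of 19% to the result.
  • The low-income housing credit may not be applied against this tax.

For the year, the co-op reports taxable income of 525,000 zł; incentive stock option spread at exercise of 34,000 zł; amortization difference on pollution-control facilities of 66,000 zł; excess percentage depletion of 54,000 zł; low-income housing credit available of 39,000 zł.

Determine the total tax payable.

121,410 zł

Regular income tax:
  335,000 zł × 6% = 20,100 zł
  148,000 zł × 15% = 22,200 zł
  42,000 zł × 20% = 8,400 zł
  → 50,700 zł
  Less low-income housing credit 39,000 zł → 11,700 zł

Alternative minimum tax:
  Adjusted income: 525,000 zł + 34,000 zł + 66,000 zł + 54,000 zł = 679,000 zł
  Exemption: 679,000 zł ≤ 705,000 zł, so full 40,000 zł applies
  Base: 679,000 zł − 40,000 zł = 639,000 zł
  639,000 zł × 19% = 121,410 zł

121,410 zł > 11,700 zł, so the alternative minimum tax is the binding amount.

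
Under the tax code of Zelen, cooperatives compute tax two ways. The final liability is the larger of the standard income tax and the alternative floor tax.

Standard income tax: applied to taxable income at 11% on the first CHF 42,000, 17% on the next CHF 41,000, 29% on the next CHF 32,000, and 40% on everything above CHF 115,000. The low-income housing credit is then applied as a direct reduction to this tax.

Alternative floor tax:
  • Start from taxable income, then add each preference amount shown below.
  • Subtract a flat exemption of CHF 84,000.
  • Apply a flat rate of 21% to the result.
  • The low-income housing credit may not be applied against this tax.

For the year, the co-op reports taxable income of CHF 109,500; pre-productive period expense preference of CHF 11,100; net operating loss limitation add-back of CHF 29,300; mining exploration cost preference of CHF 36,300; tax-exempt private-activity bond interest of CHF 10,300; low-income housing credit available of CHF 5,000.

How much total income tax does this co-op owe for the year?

Standard income tax:
  CHF 42,000 × 11% = CHF 4,620
  CHF 41,000 × 17% = CHF 6,970
  CHF 26,500 × 29% = CHF 7,685
  → CHF 19,275
  Less low-income housing credit CHF 5,000 → CHF 14,275

Alternative floor tax:
  Adjusted income: CHF 109,500 + CHF 11,100 + CHF 29,300 + CHF 36,300 + CHF 10,300 = CHF 196,500
  Less exemption CHF 84,000 → base CHF 112,500
  CHF 112,500 × 21% = CHF 23,625

CHF 23,625 > CHF 14,275, so the alternative floor tax is the binding amount.

CHF 23,625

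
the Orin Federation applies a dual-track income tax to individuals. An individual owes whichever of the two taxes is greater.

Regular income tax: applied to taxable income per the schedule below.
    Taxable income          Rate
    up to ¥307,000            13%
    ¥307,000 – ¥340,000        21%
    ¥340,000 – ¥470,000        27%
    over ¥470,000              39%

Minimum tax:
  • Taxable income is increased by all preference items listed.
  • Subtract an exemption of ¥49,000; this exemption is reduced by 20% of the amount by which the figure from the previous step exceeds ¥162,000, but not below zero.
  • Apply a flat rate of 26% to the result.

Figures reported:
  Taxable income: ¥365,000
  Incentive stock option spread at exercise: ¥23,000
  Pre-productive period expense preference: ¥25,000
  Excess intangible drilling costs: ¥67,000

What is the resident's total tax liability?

¥124,800

Regular income tax:
  ¥307,000 × 13% = ¥39,910
  ¥33,000 × 21% = ¥6,930
  ¥25,000 × 27% = ¥6,750
  → ¥53,590

Minimum tax:
  Adjusted income: ¥365,000 + ¥23,000 + ¥25,000 + ¥67,000 = ¥480,000
  Exemption: 20% × (¥480,000 − ¥162,000) = ¥63,600 ≥ ¥49,000, so the exemption is fully phased out
  Base: ¥480,000 − ¥0 = ¥480,000
  ¥480,000 × 26% = ¥124,800

¥124,800 > ¥53,590, so the minimum tax is the binding amount.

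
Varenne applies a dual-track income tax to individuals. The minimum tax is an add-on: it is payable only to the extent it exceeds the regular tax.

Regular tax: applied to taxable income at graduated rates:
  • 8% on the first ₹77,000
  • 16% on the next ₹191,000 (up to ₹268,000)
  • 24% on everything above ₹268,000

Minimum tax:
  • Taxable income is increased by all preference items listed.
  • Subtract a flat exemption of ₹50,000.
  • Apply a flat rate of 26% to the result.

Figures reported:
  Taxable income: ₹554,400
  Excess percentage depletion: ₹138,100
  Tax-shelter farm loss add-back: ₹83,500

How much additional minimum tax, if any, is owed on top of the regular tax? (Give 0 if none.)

₹83,304

Regular tax:
  ₹77,000 × 8% = ₹6,160
  ₹191,000 × 16% = ₹30,560
  ₹286,400 × 24% = ₹68,736
  → ₹105,456

Minimum tax:
  Adjusted income: ₹554,400 + ₹138,100 + ₹83,500 = ₹776,000
  Less exemption ₹50,000 → base ₹726,000
  ₹726,000 × 26% = ₹188,760

Excess of minimum tax over regular tax: ₹188,760 − ₹105,456 = ₹83,304.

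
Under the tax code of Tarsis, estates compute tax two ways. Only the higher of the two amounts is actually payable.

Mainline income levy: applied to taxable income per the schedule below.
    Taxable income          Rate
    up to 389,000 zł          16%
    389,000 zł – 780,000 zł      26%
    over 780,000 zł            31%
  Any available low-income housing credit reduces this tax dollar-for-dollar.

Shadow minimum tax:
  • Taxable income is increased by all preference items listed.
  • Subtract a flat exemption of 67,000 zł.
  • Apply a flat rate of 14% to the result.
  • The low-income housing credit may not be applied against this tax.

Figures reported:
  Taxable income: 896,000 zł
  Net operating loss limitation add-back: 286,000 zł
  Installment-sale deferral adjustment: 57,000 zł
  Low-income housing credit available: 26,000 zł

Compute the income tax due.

173,860 zł

Shadow minimum tax:
  Adjusted income: 896,000 zł + 286,000 zł + 57,000 zł = 1,239,000 zł
  Less exemption 67,000 zł → base 1,172,000 zł
  1,172,000 zł × 14% = 164,080 zł

Mainline income levy:
  389,000 zł × 16% = 62,240 zł
  391,000 zł × 26% = 101,660 zł
  116,000 zł × 31% = 35,960 zł
  → 199,860 zł
  Less low-income housing credit 26,000 zł → 173,860 zł

173,860 zł > 164,080 zł, so the mainline income levy governs.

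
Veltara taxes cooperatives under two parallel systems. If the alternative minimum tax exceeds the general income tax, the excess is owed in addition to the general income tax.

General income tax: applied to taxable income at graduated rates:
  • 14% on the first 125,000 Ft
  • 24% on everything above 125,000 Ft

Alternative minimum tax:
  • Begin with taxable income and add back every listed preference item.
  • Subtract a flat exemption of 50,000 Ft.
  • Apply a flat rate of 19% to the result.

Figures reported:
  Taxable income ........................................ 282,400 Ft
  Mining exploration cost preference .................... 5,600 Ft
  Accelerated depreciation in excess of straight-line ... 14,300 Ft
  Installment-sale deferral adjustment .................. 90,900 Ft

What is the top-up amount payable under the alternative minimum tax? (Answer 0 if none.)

Alternative minimum tax:
  Adjusted income: 282,400 Ft + 5,600 Ft + 14,300 Ft + 90,900 Ft = 393,200 Ft
  Less exemption 50,000 Ft → base 343,200 Ft
  343,200 Ft × 19% = 65,208 Ft

General income tax:
  125,000 Ft × 14% = 17,500 Ft
  157,400 Ft × 24% = 37,776 Ft
  → 55,276 Ft

Excess of alternative minimum tax over general income tax: 65,208 Ft − 55,276 Ft = 9,932 Ft.

9,932 Ft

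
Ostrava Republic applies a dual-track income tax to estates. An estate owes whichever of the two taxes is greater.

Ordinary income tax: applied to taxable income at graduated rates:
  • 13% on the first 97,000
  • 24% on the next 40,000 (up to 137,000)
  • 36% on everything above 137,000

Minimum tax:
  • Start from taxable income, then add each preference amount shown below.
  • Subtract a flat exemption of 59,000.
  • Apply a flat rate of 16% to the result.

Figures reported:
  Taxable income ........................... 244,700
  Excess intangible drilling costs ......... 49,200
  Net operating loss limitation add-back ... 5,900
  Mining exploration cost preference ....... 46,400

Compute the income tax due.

Minimum tax:
  Adjusted income: 244,700 + 49,200 + 5,900 + 46,400 = 346,200
  Less exemption 59,000 → base 287,200
  287,200 × 16% = 45,952

Ordinary income tax:
  97,000 × 13% = 12,610
  40,000 × 24% = 9,600
  107,700 × 36% = 38,772
  → 60,982

60,982 > 45,952, so the ordinary income tax governs.

60,982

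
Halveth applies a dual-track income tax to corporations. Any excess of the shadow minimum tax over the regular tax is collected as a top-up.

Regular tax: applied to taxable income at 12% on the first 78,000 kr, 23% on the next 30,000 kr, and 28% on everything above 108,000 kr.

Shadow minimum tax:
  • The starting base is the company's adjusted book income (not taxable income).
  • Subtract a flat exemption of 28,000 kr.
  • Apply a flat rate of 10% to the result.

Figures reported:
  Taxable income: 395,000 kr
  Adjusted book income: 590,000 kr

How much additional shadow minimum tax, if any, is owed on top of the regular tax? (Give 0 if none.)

0 kr

Regular tax:
  78,000 kr × 12% = 9,360 kr
  30,000 kr × 23% = 6,900 kr
  287,000 kr × 28% = 80,360 kr
  → 96,620 kr

Shadow minimum tax:
  Base (adjusted book income): 590,000 kr
  Less exemption 28,000 kr → base 562,000 kr
  562,000 kr × 10% = 56,200 kr

56,200 kr ≤ 96,620 kr, so no add-on is due.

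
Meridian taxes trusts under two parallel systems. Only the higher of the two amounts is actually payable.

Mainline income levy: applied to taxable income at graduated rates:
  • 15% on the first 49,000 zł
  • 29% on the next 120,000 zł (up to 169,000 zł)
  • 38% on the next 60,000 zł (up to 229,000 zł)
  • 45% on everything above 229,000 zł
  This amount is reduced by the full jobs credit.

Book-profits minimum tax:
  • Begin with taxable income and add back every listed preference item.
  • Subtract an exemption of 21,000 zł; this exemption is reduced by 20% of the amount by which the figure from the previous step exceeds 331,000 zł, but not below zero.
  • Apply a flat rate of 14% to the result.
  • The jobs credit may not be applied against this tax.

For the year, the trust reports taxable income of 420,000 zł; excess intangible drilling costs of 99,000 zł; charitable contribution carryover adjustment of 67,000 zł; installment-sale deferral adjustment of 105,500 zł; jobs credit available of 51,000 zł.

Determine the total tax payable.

99,900 zł

Book-profits minimum tax:
  Adjusted income: 420,000 zł + 99,000 zł + 67,000 zł + 105,500 zł = 691,500 zł
  Exemption: 20% × (691,500 zł − 331,000 zł) = 72,100 zł ≥ 21,000 zł, so the exemption is fully phased out
  Base: 691,500 zł − 0 zł = 691,500 zł
  691,500 zł × 14% = 96,810 zł

Mainline income levy:
  49,000 zł × 15% = 7,350 zł
  120,000 zł × 29% = 34,800 zł
  60,000 zł × 38% = 22,800 zł
  191,000 zł × 45% = 85,950 zł
  → 150,900 zł
  Less jobs credit 51,000 zł → 99,900 zł

99,900 zł > 96,810 zł, so the mainline income levy governs.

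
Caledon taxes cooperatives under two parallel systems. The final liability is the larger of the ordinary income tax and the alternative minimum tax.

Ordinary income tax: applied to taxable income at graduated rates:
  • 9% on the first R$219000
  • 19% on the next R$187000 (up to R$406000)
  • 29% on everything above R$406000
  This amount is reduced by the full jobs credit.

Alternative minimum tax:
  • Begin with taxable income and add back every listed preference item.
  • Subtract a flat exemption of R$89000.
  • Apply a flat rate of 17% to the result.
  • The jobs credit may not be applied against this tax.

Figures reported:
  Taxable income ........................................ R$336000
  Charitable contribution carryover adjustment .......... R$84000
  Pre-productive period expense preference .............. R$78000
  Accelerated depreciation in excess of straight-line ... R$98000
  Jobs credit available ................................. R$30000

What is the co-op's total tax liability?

R$86190

Ordinary income tax:
  R$219000 × 9% = R$19710
  R$117000 × 19% = R$22230
  → R$41940
  Less jobs credit R$30000 → R$11940

Alternative minimum tax:
  Adjusted income: R$336000 + R$84000 + R$78000 + R$98000 = R$596000
  Less exemption R$89000 → base R$507000
  R$507000 × 17% = R$86190

R$86190 > R$11940, so the alternative minimum tax is the binding amount.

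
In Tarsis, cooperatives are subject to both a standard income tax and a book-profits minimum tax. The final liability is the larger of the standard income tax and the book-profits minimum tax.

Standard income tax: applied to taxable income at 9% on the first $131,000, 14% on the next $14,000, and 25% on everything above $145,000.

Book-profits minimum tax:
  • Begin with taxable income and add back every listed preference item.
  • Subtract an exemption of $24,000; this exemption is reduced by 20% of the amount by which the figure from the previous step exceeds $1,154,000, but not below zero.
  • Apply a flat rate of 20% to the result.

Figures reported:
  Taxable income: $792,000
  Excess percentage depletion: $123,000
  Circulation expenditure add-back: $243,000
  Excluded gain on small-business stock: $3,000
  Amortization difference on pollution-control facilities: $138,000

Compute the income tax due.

Book-profits minimum tax:
  Adjusted income: $792,000 + $123,000 + $243,000 + $3,000 + $138,000 = $1,299,000
  Exemption: 20% × ($1,299,000 − $1,154,000) = $29,000 ≥ $24,000, so the exemption is fully phased out
  Base: $1,299,000 − $0 = $1,299,000
  $1,299,000 × 20% = $259,800

Standard income tax:
  $131,000 × 9% = $11,790
  $14,000 × 14% = $1,960
  $647,000 × 25% = $161,750
  → $175,500

$259,800 > $175,500, so the book-profits minimum tax is the binding amount.

$259,800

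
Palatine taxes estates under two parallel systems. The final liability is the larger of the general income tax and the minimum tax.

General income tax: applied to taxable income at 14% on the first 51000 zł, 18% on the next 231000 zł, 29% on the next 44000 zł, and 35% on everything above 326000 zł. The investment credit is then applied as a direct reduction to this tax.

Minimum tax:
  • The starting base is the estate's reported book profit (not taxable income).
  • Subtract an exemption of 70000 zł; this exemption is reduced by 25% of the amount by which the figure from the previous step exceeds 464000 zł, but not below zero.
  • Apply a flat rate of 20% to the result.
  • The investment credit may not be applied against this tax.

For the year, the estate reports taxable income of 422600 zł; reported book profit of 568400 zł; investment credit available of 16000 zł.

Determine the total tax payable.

104900 zł

General income tax:
  51000 zł × 14% = 7140 zł
  231000 zł × 18% = 41580 zł
  44000 zł × 29% = 12760 zł
  96600 zł × 35% = 33810 zł
  → 95290 zł
  Less investment credit 16000 zł → 79290 zł

Minimum tax:
  Base (reported book profit): 568400 zł
  Exemption: 70000 zł − 25% × (568400 zł − 464000 zł) = 70000 zł − 26100 zł = 43900 zł
  Base: 568400 zł − 43900 zł = 524500 zł
  524500 zł × 20% = 104900 zł

104900 zł > 79290 zł, so the minimum tax is the binding amount.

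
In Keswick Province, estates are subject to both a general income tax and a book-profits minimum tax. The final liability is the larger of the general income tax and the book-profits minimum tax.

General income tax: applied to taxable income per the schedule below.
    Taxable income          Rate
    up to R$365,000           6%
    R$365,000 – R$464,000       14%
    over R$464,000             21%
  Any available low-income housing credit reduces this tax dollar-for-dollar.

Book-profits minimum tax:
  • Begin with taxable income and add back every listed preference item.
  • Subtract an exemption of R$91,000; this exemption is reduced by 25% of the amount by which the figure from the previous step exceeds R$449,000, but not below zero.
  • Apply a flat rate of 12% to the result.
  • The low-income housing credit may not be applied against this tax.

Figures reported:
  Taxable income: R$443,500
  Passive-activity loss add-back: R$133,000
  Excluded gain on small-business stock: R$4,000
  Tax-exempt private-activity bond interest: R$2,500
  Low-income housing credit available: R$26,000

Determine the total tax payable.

R$63,060

Book-profits minimum tax:
  Adjusted income: R$443,500 + R$133,000 + R$4,000 + R$2,500 = R$583,000
  Exemption: R$91,000 − 25% × (R$583,000 − R$449,000) = R$91,000 − R$33,500 = R$57,500
  Base: R$583,000 − R$57,500 = R$525,500
  R$525,500 × 12% = R$63,060

General income tax:
  R$365,000 × 6% = R$21,900
  R$78,500 × 14% = R$10,990
  → R$32,890
  Less low-income housing credit R$26,000 → R$6,890

R$63,060 > R$6,890, so the book-profits minimum tax is the binding amount.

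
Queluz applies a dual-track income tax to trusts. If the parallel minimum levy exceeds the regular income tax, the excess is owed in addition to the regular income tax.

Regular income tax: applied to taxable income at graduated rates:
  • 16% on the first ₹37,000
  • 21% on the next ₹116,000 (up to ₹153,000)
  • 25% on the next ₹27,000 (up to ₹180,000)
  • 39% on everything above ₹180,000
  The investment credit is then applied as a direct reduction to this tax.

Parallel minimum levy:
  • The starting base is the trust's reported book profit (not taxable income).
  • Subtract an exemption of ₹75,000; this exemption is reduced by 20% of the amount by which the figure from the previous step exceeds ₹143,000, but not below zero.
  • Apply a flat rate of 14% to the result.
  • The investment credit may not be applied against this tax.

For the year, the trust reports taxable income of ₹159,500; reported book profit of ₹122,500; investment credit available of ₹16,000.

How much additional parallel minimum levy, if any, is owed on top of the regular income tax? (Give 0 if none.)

Regular income tax:
  ₹37,000 × 16% = ₹5,920
  ₹116,000 × 21% = ₹24,360
  ₹6,500 × 25% = ₹1,625
  → ₹31,905
  Less investment credit ₹16,000 → ₹15,905

Parallel minimum levy:
  Base (reported book profit): ₹122,500
  Exemption: ₹122,500 ≤ ₹143,000, so full ₹75,000 applies
  Base: ₹122,500 − ₹75,000 = ₹47,500
  ₹47,500 × 14% = ₹6,650

₹6,650 ≤ ₹15,905, so no add-on is due.

₹0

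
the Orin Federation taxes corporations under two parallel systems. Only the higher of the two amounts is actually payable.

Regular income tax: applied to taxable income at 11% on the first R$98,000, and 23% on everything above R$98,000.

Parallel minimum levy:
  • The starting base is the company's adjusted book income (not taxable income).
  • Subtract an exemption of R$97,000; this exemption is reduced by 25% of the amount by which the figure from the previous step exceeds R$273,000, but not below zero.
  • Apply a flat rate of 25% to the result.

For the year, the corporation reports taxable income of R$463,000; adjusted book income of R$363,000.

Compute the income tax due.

Regular income tax:
  R$98,000 × 11% = R$10,780
  R$365,000 × 23% = R$83,950
  → R$94,730

Parallel minimum levy:
  Base (adjusted book income): R$363,000
  Exemption: R$97,000 − 25% × (R$363,000 − R$273,000) = R$97,000 − R$22,500 = R$74,500
  Base: R$363,000 − R$74,500 = R$288,500
  R$288,500 × 25% = R$72,125

R$94,730 > R$72,125, so the regular income tax governs.

R$94,730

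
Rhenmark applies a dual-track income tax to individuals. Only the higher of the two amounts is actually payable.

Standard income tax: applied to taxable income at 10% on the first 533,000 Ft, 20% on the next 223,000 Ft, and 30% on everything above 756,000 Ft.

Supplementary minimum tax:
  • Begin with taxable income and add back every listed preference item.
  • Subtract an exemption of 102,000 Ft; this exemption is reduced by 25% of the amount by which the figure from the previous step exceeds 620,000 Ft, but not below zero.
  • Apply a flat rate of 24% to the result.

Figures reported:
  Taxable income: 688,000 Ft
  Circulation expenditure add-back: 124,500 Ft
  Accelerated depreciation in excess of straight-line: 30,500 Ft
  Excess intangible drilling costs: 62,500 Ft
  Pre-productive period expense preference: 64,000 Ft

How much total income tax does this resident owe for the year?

229,170 Ft

Standard income tax:
  533,000 Ft × 10% = 53,300 Ft
  155,000 Ft × 20% = 31,000 Ft
  → 84,300 Ft

Supplementary minimum tax:
  Adjusted income: 688,000 Ft + 124,500 Ft + 30,500 Ft + 62,500 Ft + 64,000 Ft = 969,500 Ft
  Exemption: 102,000 Ft − 25% × (969,500 Ft − 620,000 Ft) = 102,000 Ft − 87,375 Ft = 14,625 Ft
  Base: 969,500 Ft − 14,625 Ft = 954,875 Ft
  954,875 Ft × 24% = 229,170 Ft

229,170 Ft > 84,300 Ft, so the supplementary minimum tax is the binding amount.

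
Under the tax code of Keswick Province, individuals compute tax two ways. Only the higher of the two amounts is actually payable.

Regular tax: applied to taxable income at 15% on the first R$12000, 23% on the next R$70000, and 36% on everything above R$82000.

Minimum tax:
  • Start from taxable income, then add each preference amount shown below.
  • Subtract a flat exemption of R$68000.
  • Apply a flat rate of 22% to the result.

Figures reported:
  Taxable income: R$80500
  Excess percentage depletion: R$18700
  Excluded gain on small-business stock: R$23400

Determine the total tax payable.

Minimum tax:
  Adjusted income: R$80500 + R$18700 + R$23400 = R$122600
  Less exemption R$68000 → base R$54600
  R$54600 × 22% = R$12012

Regular tax:
  R$12000 × 15% = R$1800
  R$68500 × 23% = R$15755
  → R$17555

R$17555 > R$12012, so the regular tax governs.

R$17555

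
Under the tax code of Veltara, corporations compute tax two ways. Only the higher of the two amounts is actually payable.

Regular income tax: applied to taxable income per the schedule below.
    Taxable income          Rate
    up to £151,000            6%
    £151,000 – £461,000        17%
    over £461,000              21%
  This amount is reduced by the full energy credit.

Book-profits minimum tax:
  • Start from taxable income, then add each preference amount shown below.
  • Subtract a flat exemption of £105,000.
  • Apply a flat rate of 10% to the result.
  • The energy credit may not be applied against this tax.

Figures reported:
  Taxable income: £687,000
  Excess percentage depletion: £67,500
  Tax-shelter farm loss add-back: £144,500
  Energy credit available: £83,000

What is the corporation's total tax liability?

£79,400

Book-profits minimum tax:
  Adjusted income: £687,000 + £67,500 + £144,500 = £899,000
  Less exemption £105,000 → base £794,000
  £794,000 × 10% = £79,400

Regular income tax:
  £151,000 × 6% = £9,060
  £310,000 × 17% = £52,700
  £226,000 × 21% = £47,460
  → £109,220
  Less energy credit £83,000 → £26,220

£79,400 > £26,220, so the book-profits minimum tax is the binding amount.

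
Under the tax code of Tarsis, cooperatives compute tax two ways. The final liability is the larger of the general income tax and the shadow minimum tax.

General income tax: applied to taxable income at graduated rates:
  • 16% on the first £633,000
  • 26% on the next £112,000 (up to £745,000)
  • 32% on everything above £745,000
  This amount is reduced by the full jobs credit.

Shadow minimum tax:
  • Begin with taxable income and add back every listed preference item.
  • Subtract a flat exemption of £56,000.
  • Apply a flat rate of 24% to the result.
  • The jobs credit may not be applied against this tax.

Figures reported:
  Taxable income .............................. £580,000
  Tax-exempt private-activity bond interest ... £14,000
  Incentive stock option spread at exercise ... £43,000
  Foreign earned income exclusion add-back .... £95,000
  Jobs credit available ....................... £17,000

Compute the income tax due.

Shadow minimum tax:
  Adjusted income: £580,000 + £14,000 + £43,000 + £95,000 = £732,000
  Less exemption £56,000 → base £676,000
  £676,000 × 24% = £162,240

General income tax:
  £580,000 × 16% = £92,800
  Less jobs credit £17,000 → £75,800

£162,240 > £75,800, so the shadow minimum tax is the binding amount.

£162,240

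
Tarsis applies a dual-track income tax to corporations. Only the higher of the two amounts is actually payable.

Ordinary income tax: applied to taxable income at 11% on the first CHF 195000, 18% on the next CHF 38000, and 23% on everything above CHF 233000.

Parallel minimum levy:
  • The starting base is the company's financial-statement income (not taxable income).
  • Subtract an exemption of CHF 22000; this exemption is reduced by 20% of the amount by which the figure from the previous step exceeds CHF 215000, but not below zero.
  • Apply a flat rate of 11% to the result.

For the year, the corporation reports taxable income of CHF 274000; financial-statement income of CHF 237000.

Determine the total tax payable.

CHF 37720

Ordinary income tax:
  CHF 195000 × 11% = CHF 21450
  CHF 38000 × 18% = CHF 6840
  CHF 41000 × 23% = CHF 9430
  → CHF 37720

Parallel minimum levy:
  Base (financial-statement income): CHF 237000
  Exemption: CHF 22000 − 20% × (CHF 237000 − CHF 215000) = CHF 22000 − CHF 4400 = CHF 17600
  Base: CHF 237000 − CHF 17600 = CHF 219400
  CHF 219400 × 11% = CHF 24134

CHF 37720 > CHF 24134, so the ordinary income tax governs.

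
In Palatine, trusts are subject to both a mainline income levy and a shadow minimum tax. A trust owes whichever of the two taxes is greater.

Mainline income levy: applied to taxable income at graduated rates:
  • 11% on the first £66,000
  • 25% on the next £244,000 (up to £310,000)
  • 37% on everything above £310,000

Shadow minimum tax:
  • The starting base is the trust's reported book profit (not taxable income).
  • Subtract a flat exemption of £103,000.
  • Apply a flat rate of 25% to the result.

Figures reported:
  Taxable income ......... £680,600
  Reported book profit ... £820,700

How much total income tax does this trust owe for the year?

Mainline income levy:
  £66,000 × 11% = £7,260
  £244,000 × 25% = £61,000
  £370,600 × 37% = £137,122
  → £205,382

Shadow minimum tax:
  Base (reported book profit): £820,700
  Less exemption £103,000 → base £717,700
  £717,700 × 25% = £179,425

£205,382 > £179,425, so the mainline income levy governs.

£205,382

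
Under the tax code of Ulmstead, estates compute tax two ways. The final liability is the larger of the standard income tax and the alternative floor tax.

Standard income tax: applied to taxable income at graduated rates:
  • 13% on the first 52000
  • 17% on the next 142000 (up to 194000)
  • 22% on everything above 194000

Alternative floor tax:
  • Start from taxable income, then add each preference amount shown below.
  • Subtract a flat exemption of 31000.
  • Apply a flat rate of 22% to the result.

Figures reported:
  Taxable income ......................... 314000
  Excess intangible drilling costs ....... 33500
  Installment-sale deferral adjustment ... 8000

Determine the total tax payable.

71390

Standard income tax:
  52000 × 13% = 6760
  142000 × 17% = 24140
  120000 × 22% = 26400
  → 57300

Alternative floor tax:
  Adjusted income: 314000 + 33500 + 8000 = 355500
  Less exemption 31000 → base 324500
  324500 × 22% = 71390

71390 > 57300, so the alternative floor tax is the binding amount.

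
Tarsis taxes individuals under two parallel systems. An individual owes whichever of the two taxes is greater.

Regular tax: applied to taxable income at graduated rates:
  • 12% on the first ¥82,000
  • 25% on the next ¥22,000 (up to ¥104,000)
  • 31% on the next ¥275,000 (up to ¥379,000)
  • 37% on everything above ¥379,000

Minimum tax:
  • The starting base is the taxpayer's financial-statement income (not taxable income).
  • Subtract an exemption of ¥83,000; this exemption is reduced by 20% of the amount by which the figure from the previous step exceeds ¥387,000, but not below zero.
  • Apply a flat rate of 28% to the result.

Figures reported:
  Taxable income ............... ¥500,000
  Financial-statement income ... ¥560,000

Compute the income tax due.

Minimum tax:
  Base (financial-statement income): ¥560,000
  Exemption: ¥83,000 − 20% × (¥560,000 − ¥387,000) = ¥83,000 − ¥34,600 = ¥48,400
  Base: ¥560,000 − ¥48,400 = ¥511,600
  ¥511,600 × 28% = ¥143,248

Regular tax:
  ¥82,000 × 12% = ¥9,840
  ¥22,000 × 25% = ¥5,500
  ¥275,000 × 31% = ¥85,250
  ¥121,000 × 37% = ¥44,770
  → ¥145,360

¥145,360 > ¥143,248, so the regular tax governs.

¥145,360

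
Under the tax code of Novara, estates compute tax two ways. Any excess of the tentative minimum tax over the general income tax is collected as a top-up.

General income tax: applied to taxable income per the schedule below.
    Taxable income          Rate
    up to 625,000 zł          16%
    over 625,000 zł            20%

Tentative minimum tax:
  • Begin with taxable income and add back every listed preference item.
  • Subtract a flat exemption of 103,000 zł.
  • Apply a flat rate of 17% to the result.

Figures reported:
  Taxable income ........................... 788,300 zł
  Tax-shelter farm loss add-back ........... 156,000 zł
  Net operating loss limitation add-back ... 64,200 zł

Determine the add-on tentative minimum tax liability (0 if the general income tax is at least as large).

21,275 zł

Tentative minimum tax:
  Adjusted income: 788,300 zł + 156,000 zł + 64,200 zł = 1,008,500 zł
  Less exemption 103,000 zł → base 905,500 zł
  905,500 zł × 17% = 153,935 zł

General income tax:
  625,000 zł × 16% = 100,000 zł
  163,300 zł × 20% = 32,660 zł
  → 132,660 zł

Excess of tentative minimum tax over general income tax: 153,935 zł − 132,660 zł = 21,275 zł.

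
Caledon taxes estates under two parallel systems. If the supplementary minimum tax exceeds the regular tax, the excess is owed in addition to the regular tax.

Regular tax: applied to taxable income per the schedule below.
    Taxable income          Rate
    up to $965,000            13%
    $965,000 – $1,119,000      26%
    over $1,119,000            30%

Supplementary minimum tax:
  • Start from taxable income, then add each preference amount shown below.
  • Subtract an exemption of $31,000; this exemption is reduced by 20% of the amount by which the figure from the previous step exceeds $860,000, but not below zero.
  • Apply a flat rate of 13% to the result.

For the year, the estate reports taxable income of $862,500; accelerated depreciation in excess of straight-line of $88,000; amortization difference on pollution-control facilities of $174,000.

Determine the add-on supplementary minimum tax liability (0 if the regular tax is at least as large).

Regular tax:
  $862,500 × 13% = $112,125

Supplementary minimum tax:
  Adjusted income: $862,500 + $88,000 + $174,000 = $1,124,500
  Exemption: 20% × ($1,124,500 − $860,000) = $52,900 ≥ $31,000, so the exemption is fully phased out
  Base: $1,124,500 − $0 = $1,124,500
  $1,124,500 × 13% = $146,185

Excess of supplementary minimum tax over regular tax: $146,185 − $112,125 = $34,060.

$34,060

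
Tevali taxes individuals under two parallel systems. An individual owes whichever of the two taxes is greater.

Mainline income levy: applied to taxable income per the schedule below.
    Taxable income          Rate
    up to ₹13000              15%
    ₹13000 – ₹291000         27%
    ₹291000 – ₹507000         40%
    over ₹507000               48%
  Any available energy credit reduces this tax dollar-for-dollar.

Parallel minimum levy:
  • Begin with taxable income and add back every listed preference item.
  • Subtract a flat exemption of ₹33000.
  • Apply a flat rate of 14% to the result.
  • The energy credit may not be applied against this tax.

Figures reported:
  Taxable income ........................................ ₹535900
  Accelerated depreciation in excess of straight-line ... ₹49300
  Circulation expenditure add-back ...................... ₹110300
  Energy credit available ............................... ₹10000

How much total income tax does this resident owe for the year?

₹167282

Mainline income levy:
  ₹13000 × 15% = ₹1950
  ₹278000 × 27% = ₹75060
  ₹216000 × 40% = ₹86400
  ₹28900 × 48% = ₹13872
  → ₹177282
  Less energy credit ₹10000 → ₹167282

Parallel minimum levy:
  Adjusted income: ₹535900 + ₹49300 + ₹110300 = ₹695500
  Less exemption ₹33000 → base ₹662500
  ₹662500 × 14% = ₹92750

₹167282 > ₹92750, so the mainline income levy governs.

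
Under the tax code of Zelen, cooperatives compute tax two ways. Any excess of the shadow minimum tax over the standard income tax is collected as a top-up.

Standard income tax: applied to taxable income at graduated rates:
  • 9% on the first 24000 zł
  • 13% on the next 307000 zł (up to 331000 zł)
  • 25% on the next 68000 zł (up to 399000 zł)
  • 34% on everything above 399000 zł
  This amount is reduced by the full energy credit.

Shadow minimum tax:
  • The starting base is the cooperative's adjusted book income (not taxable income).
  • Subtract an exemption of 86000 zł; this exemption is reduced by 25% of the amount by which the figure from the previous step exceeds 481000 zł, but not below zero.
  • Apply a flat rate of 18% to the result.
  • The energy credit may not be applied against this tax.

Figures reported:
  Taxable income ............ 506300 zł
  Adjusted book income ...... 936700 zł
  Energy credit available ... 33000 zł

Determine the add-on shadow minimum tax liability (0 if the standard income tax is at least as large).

106054 zł

Shadow minimum tax:
  Base (adjusted book income): 936700 zł
  Exemption: 25% × (936700 zł − 481000 zł) = 113925 zł ≥ 86000 zł, so the exemption is fully phased out
  Base: 936700 zł − 0 zł = 936700 zł
  936700 zł × 18% = 168606 zł

Standard income tax:
  24000 zł × 9% = 2160 zł
  307000 zł × 13% = 39910 zł
  68000 zł × 25% = 17000 zł
  107300 zł × 34% = 36482 zł
  → 95552 zł
  Less energy credit 33000 zł → 62552 zł

Excess of shadow minimum tax over standard income tax: 168606 zł − 62552 zł = 106054 zł.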